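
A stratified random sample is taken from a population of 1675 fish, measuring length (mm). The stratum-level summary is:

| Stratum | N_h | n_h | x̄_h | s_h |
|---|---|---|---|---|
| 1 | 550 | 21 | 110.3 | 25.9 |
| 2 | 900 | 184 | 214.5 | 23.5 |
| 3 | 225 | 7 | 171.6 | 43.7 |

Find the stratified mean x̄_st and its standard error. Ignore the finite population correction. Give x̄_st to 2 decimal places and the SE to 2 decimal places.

x̄_st ≈ 174.52, SE ≈ 3.04

x̄_st = Σ W_h x̄_h = (550·110.3 + 900·214.5 + 225·171.6)/1675 = 174.52239
V̂(x̄_st) = Σ W_h² s_h²/n_h, with W_h = N_h/N and N = 1675:
  stratum 1: (550/1675)²·25.9²/21 = 3.4441
  stratum 2: (900/1675)²·23.5²/184 = 0.866509
  stratum 3: (225/1675)²·43.7²/7 = 4.92266
V̂(x̄_st) = 9.23328
SE(x̄_st) = √9.23328 = 3.03863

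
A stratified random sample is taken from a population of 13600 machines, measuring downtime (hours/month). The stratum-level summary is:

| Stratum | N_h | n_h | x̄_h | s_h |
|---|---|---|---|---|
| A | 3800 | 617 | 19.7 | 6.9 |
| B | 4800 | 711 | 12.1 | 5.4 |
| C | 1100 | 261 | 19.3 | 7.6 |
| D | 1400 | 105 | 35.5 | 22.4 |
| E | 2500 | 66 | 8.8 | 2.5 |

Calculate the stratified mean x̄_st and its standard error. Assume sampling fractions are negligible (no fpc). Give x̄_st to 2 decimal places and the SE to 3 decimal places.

x̄_st ≈ 16.61, SE ≈ 0.258

x̄_st = Σ W_h x̄_h = (3800·19.7 + 4800·12.1 + 1100·19.3 + 1400·35.5 + 2500·8.8)/13600 = 16.60809
V̂(x̄_st) = Σ W_h² s_h²/n_h, with W_h = N_h/N and N = 13600:
  stratum A: (3800/13600)²·6.9²/617 = 0.00602424
  stratum B: (4800/13600)²·5.4²/711 = 0.00510884
  stratum C: (1100/13600)²·7.6²/261 = 0.00144775
  stratum D: (1400/13600)²·22.4²/105 = 0.050639
  stratum E: (2500/13600)²·2.5²/66 = 0.00319991
V̂(x̄_st) = 0.0664197
SE(x̄_st) = √0.0664197 = 0.25772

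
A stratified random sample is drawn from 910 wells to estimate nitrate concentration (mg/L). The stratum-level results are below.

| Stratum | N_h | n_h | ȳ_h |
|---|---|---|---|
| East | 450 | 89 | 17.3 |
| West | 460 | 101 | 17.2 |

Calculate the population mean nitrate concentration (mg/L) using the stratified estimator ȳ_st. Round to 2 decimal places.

ȳ_st ≈ 17.25

N = Σ N_h = 910. Stratum weights W_h = N_h/N.
ȳ_st = (450·17.3 + 460·17.2) / 910 = 17.2495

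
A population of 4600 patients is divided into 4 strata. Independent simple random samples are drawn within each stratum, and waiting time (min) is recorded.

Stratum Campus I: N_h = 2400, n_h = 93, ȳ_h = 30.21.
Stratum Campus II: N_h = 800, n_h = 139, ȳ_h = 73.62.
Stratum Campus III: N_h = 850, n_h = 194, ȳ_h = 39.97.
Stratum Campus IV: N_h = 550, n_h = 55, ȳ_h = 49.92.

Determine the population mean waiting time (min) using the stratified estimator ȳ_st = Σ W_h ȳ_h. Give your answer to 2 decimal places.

N = Σ N_h = 4600. Stratum weights W_h = N_h/N.
ȳ_st = (2400·30.21 + 800·73.62 + 850·39.97 + 550·49.92) / 4600 = 41.9197

ȳ_st ≈ 41.92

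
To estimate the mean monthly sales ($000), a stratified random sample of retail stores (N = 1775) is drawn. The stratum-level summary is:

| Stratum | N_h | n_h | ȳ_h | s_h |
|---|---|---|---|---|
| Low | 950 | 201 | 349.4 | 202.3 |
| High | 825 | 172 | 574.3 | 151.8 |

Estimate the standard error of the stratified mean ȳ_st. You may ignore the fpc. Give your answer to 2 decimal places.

SE(ȳ_st) ≈ 9.34

V̂(ȳ_st) = Σ W_h² s_h²/n_h, with W_h = N_h/N and N = 1775:
  stratum Low: (950/1775)²·202.3²/201 = 58.3239
  stratum High: (825/1775)²·151.8²/172 = 28.9418
V̂(ȳ_st) = 87.2657
SE(ȳ_st) = √87.2657 = 9.34161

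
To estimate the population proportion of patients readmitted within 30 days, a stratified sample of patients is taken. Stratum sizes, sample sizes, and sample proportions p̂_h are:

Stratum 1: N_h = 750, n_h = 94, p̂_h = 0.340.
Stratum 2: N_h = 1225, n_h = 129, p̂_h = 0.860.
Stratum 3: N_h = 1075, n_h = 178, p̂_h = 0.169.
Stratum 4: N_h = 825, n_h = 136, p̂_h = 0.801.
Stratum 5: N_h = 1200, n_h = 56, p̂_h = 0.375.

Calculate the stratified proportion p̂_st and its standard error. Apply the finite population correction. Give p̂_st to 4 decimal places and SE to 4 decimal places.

N = 5075; stratum weights W_h = N_h/N.
p̂_st = Σ W_h p̂_h = (750·0.340 + 1225·0.860 + 1075·0.169 + 825·0.801 + 1200·0.375)/5075 = 0.51251
V̂(p̂_st) = Σ W_h² (1 − n_h/N_h) p̂_h(1−p̂_h)/(n_h−1):
  stratum 1: (750/5075)²·(1 − 94/750)·0.340·0.660/93 = 4.60928e-05
  stratum 2: (1225/5075)²·(1 − 129/1225)·0.860·0.140/128 = 4.90333e-05
  stratum 3: (1075/5075)²·(1 − 178/1075)·0.169·0.831/177 = 2.97059e-05
  stratum 4: (825/5075)²·(1 − 136/825)·0.801·0.199/135 = 2.60587e-05
  stratum 5: (1200/5075)²·(1 − 56/1200)·0.375·0.625/55 = 0.000227135
V̂(p̂_st) = 0.000378026; SE = √V̂ = 0.0194429

p̂_st ≈ 0.5125, SE ≈ 0.0194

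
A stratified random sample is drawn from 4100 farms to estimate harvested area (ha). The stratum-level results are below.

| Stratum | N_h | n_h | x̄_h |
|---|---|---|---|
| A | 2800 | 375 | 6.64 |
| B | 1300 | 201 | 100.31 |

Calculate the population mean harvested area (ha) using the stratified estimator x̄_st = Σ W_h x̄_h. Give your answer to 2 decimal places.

x̄_st ≈ 36.34

N = Σ N_h = 4100. Stratum weights W_h = N_h/N.
x̄_st = (2800·6.64 + 1300·100.31) / 4100 = 36.3402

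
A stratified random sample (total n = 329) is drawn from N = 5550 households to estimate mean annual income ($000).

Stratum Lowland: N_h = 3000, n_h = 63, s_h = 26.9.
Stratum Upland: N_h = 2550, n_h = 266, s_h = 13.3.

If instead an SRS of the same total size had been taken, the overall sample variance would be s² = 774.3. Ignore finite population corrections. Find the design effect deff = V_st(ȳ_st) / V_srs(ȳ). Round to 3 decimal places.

deff ≈ 1.486

V̂(ȳ_st) = Σ W_h² s_h²/n_h, with W_h = N_h/N and N = 5550:
  stratum Lowland: (3000/5550)²·26.9²/63 = 3.35599
  stratum Upland: (2550/5550)²·13.3²/266 = 0.140383
V_st = 3.49637
V_srs = s²/n = 774.3/329 = 2.3535
deff = V_st / V_srs = 3.49637/2.3535 = 1.4856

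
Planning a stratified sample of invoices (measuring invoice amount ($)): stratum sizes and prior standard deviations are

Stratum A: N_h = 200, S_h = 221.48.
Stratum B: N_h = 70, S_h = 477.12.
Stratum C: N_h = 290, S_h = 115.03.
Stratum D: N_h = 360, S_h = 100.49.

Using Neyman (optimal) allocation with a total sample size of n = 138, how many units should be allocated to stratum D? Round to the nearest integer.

Neyman allocation: n_h = n · N_h S_h / Σ N_i S_i, with n = 138.
  stratum A: N_h·S_h = 200·221.48 = 44296.00
  stratum B: N_h·S_h = 70·477.12 = 33398.40
  stratum C: N_h·S_h = 290·115.03 = 33358.70
  stratum D: N_h·S_h = 360·100.49 = 36176.40
Σ N_h S_h = 147229.50
n for stratum D = 138·36176.40/147229.50 = 33.909 → 34

34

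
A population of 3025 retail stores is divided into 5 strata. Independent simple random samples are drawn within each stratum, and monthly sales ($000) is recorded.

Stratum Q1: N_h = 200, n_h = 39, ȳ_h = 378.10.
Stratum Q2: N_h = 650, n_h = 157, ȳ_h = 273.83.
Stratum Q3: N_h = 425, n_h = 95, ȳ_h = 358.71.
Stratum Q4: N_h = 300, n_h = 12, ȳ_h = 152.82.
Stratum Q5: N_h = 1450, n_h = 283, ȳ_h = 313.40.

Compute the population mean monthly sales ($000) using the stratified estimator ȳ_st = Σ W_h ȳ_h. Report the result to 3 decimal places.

N = Σ N_h = 3025. Stratum weights W_h = N_h/N.
ȳ_st = (200·378.10 + 650·273.83 + 425·358.71 + 300·152.82 + 1450·313.40) / 3025 = 299.61562

ȳ_st ≈ 299.616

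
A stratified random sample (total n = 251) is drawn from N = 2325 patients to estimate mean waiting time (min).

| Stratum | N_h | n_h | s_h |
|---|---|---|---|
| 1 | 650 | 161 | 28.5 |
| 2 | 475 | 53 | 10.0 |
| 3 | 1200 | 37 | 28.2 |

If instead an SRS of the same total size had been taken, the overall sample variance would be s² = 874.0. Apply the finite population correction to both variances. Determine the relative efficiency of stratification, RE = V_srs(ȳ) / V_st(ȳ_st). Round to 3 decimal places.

RE ≈ 0.525

V̂(ȳ_st) = Σ W_h² (1 − n_h/N_h) s_h²/n_h, with W_h = N_h/N and N = 2325:
  stratum 1: (650/2325)²·(1 − 161/650)·28.5²/161 = 0.296647
  stratum 2: (475/2325)²·(1 − 53/475)·10.0²/53 = 0.0699656
  stratum 3: (1200/2325)²·(1 − 37/1200)·28.2²/37 = 5.54896
V_st = 5.91557
V_srs = (1 − 251/2325)·874.0/251 = 3.10616
Relative efficiency = V_srs / V_st = 3.10616/5.91557 = 0.5251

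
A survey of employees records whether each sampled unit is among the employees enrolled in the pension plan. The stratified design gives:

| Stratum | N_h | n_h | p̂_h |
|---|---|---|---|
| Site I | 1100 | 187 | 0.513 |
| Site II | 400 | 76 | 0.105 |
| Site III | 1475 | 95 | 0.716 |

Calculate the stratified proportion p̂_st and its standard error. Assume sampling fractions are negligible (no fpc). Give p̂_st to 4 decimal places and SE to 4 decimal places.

N = 2975; stratum weights W_h = N_h/N.
p̂_st = Σ W_h p̂_h = (1100·0.513 + 400·0.105 + 1475·0.716)/2975 = 0.55879
V̂(p̂_st) = Σ W_h² p̂_h(1−p̂_h)/(n_h−1):
  stratum Site I: (1100/2975)²·0.513·0.487/186 = 0.00018363
  stratum Site II: (400/2975)²·0.105·0.895/75 = 2.26515e-05
  stratum Site III: (1475/2975)²·0.716·0.284/94 = 0.000531757
V̂(p̂_st) = 0.000738039; SE = √V̂ = 0.0271669

p̂_st ≈ 0.5588, SE ≈ 0.0272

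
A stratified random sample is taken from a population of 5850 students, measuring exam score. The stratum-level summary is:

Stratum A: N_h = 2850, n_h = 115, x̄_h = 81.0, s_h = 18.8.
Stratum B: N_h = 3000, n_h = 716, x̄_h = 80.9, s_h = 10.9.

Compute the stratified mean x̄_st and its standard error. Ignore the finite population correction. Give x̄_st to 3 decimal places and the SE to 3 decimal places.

x̄_st ≈ 80.949, SE ≈ 0.879

x̄_st = Σ W_h x̄_h = (2850·81.0 + 3000·80.9)/5850 = 80.94872
V̂(x̄_st) = Σ W_h² s_h²/n_h, with W_h = N_h/N and N = 5850:
  stratum A: (2850/5850)²·18.8²/115 = 0.729451
  stratum B: (3000/5850)²·10.9²/716 = 0.0436386
V̂(x̄_st) = 0.773089
SE(x̄_st) = √0.773089 = 0.879255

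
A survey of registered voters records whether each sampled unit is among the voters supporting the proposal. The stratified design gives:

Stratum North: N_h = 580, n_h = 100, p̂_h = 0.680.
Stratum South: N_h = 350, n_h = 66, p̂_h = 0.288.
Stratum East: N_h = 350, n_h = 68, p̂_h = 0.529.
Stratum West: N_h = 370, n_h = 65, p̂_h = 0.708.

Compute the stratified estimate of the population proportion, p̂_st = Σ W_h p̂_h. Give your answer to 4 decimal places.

p̂_st ≈ 0.5711

N = 1650; stratum weights W_h = N_h/N.
p̂_st = Σ W_h p̂_h = (580·0.680 + 350·0.288 + 350·0.529 + 370·0.708)/1650 = 0.57110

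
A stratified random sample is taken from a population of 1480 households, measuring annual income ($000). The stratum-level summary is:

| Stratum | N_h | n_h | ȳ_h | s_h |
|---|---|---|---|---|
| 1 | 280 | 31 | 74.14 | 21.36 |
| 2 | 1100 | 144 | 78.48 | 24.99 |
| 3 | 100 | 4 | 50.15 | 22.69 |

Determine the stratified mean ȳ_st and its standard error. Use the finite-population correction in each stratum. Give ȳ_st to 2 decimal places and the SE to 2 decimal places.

ȳ_st ≈ 75.74, SE ≈ 1.76

ȳ_st = Σ W_h ȳ_h = (280·74.14 + 1100·78.48 + 100·50.15)/1480 = 75.74473
V̂(ȳ_st) = Σ W_h² (1 − n_h/N_h) s_h²/n_h, with W_h = N_h/N and N = 1480:
  stratum 1: (280/1480)²·(1 − 31/280)·21.36²/31 = 0.468462
  stratum 2: (1100/1480)²·(1 − 144/1100)·24.99²/144 = 2.08208
  stratum 3: (100/1480)²·(1 − 4/100)·22.69²/4 = 0.564101
V̂(ȳ_st) = 3.11464
SE(ȳ_st) = √3.11464 = 1.76483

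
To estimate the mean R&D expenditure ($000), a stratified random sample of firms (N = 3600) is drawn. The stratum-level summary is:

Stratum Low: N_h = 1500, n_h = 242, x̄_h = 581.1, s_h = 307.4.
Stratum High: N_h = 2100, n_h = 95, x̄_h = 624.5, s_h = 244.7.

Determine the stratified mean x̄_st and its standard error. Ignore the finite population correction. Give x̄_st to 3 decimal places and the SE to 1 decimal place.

x̄_st ≈ 606.417, SE ≈ 16.8

x̄_st = Σ W_h x̄_h = (1500·581.1 + 2100·624.5)/3600 = 606.41667
V̂(x̄_st) = Σ W_h² s_h²/n_h, with W_h = N_h/N and N = 3600:
  stratum Low: (1500/3600)²·307.4²/242 = 67.7907
  stratum High: (2100/3600)²·244.7²/95 = 214.476
V̂(x̄_st) = 282.266
SE(x̄_st) = √282.266 = 16.8008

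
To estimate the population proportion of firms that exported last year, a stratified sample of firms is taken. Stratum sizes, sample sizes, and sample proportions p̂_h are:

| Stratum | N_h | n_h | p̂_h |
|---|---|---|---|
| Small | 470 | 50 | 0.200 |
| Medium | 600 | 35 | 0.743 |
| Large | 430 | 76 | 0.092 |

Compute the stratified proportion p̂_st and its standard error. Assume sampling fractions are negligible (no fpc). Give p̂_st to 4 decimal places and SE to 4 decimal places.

p̂_st ≈ 0.3862, SE ≈ 0.0362

N = 1500; stratum weights W_h = N_h/N.
p̂_st = Σ W_h p̂_h = (470·0.200 + 600·0.743 + 430·0.092)/1500 = 0.38624
V̂(p̂_st) = Σ W_h² p̂_h(1−p̂_h)/(n_h−1):
  stratum Small: (470/1500)²·0.200·0.800/49 = 0.00032058
  stratum Medium: (600/1500)²·0.743·0.257/34 = 0.000898593
  stratum Large: (430/1500)²·0.092·0.908/75 = 9.15307e-05
V̂(p̂_st) = 0.0013107; SE = √V̂ = 0.0362036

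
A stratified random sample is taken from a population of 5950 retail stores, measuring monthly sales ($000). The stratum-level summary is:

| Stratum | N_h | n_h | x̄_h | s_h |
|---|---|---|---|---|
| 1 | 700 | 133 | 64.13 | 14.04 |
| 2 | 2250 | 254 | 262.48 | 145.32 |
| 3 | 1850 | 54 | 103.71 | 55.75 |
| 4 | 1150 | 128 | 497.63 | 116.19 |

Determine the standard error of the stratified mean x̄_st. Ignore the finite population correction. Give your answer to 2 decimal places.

SE(x̄_st) ≈ 4.63

V̂(x̄_st) = Σ W_h² s_h²/n_h, with W_h = N_h/N and N = 5950:
  stratum 1: (700/5950)²·14.04²/133 = 0.0205137
  stratum 2: (2250/5950)²·145.32²/254 = 11.8891
  stratum 3: (1850/5950)²·55.75²/54 = 5.56424
  stratum 4: (1150/5950)²·116.19²/128 = 3.93994
V̂(x̄_st) = 21.4138
SE(x̄_st) = √21.4138 = 4.6275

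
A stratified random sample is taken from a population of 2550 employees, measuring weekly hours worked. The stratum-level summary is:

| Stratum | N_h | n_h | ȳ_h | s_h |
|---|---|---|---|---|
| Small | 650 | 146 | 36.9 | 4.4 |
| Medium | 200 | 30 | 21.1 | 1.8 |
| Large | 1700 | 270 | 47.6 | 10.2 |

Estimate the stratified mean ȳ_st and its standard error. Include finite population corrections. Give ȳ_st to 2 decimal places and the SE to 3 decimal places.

ȳ_st = Σ W_h ȳ_h = (650·36.9 + 200·21.1 + 1700·47.6)/2550 = 42.79412
V̂(ȳ_st) = Σ W_h² (1 − n_h/N_h) s_h²/n_h, with W_h = N_h/N and N = 2550:
  stratum Small: (650/2550)²·(1 − 146/650)·4.4²/146 = 0.00668061
  stratum Medium: (200/2550)²·(1 − 30/200)·1.8²/30 = 0.000564706
  stratum Large: (1700/2550)²·(1 − 270/1700)·10.2²/270 = 0.144059
V̂(ȳ_st) = 0.151305
SE(ȳ_st) = √0.151305 = 0.388979

ȳ_st ≈ 42.79, SE ≈ 0.389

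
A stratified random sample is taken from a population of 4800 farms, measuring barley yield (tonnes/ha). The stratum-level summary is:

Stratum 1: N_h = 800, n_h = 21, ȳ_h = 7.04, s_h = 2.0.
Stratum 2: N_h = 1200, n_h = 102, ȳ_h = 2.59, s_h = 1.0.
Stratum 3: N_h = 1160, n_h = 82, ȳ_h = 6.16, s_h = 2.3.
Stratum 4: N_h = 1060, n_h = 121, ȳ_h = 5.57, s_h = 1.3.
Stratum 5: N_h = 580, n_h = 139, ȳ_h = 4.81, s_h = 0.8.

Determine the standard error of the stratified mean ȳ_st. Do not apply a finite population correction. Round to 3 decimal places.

SE(ȳ_st) ≈ 0.102

V̂(ȳ_st) = Σ W_h² s_h²/n_h, with W_h = N_h/N and N = 4800:
  stratum 1: (800/4800)²·2.0²/21 = 0.00529101
  stratum 2: (1200/4800)²·1.0²/102 = 0.000612745
  stratum 3: (1160/4800)²·2.3²/82 = 0.00376769
  stratum 4: (1060/4800)²·1.3²/121 = 0.000681131
  stratum 5: (580/4800)²·0.8²/139 = 6.72262e-05
V̂(ȳ_st) = 0.0104198
SE(ȳ_st) = √0.0104198 = 0.102077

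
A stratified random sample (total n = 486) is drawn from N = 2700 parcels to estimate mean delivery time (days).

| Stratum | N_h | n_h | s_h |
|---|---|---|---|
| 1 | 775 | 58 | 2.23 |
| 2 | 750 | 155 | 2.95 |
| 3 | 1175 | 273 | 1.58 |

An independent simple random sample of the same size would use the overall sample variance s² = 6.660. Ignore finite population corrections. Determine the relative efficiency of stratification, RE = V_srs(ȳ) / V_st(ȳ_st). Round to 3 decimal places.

V̂(ȳ_st) = Σ W_h² s_h²/n_h, with W_h = N_h/N and N = 2700:
  stratum 1: (775/2700)²·2.23²/58 = 0.00706411
  stratum 2: (750/2700)²·2.95²/155 = 0.00433219
  stratum 3: (1175/2700)²·1.58²/273 = 0.00173181
V_st = 0.0131281
V_srs = s²/n = 6.660/486 = 0.0137037
Relative efficiency = V_srs / V_st = 0.0137037/0.0131281 = 1.0438

RE ≈ 1.044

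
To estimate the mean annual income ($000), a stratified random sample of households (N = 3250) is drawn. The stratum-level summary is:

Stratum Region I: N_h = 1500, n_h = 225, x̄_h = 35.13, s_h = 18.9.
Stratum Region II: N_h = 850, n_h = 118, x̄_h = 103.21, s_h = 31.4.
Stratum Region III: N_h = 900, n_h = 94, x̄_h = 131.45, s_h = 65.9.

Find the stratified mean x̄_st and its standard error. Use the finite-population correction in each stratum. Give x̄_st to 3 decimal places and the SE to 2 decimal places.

x̄_st = Σ W_h x̄_h = (1500·35.13 + 850·103.21 + 900·131.45)/3250 = 79.60877
V̂(x̄_st) = Σ W_h² (1 − n_h/N_h) s_h²/n_h, with W_h = N_h/N and N = 3250:
  stratum Region I: (1500/3250)²·(1 − 225/1500)·18.9²/225 = 0.287459
  stratum Region II: (850/3250)²·(1 − 118/850)·31.4²/118 = 0.492199
  stratum Region III: (900/3250)²·(1 − 94/900)·65.9²/94 = 3.17288
V̂(x̄_st) = 3.95254
SE(x̄_st) = √3.95254 = 1.9881

x̄_st ≈ 79.609, SE ≈ 1.99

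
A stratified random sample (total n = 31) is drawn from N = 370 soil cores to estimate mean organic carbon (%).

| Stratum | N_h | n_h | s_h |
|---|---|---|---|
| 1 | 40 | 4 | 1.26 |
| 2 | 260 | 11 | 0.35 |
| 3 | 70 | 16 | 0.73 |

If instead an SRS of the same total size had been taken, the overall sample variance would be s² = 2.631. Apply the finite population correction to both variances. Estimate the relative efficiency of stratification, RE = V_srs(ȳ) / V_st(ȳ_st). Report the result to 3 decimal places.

V̂(ȳ_st) = Σ W_h² (1 − n_h/N_h) s_h²/n_h, with W_h = N_h/N and N = 370:
  stratum 1: (40/370)²·(1 − 4/40)·1.26²/4 = 0.00417484
  stratum 2: (260/370)²·(1 − 11/260)·0.35²/11 = 0.00526639
  stratum 3: (70/370)²·(1 − 16/70)·0.73²/16 = 0.000919632
V_st = 0.0103609
V_srs = (1 − 31/370)·2.631/31 = 0.0777602
Relative efficiency = V_srs / V_st = 0.0777602/0.0103609 = 7.5052

RE ≈ 7.505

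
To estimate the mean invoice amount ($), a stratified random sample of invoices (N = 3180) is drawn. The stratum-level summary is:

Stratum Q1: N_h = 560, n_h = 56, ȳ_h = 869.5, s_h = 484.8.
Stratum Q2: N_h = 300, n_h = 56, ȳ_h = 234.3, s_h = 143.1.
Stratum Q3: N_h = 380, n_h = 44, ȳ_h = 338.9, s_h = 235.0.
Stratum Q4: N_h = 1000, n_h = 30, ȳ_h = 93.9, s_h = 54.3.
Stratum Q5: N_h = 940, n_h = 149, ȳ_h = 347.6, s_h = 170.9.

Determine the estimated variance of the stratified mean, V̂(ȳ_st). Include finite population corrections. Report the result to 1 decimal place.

V̂(ȳ_st) ≈ 159.5

V̂(ȳ_st) = Σ W_h² (1 − n_h/N_h) s_h²/n_h, with W_h = N_h/N and N = 3180:
  stratum Q1: (560/3180)²·(1 − 56/560)·484.8²/56 = 117.139
  stratum Q2: (300/3180)²·(1 − 56/300)·143.1²/56 = 2.64696
  stratum Q3: (380/3180)²·(1 − 44/380)·235.0²/44 = 15.8472
  stratum Q4: (1000/3180)²·(1 − 30/1000)·54.3²/30 = 9.42749
  stratum Q5: (940/3180)²·(1 − 149/940)·170.9²/149 = 14.4128
V̂(ȳ_st) = 159.473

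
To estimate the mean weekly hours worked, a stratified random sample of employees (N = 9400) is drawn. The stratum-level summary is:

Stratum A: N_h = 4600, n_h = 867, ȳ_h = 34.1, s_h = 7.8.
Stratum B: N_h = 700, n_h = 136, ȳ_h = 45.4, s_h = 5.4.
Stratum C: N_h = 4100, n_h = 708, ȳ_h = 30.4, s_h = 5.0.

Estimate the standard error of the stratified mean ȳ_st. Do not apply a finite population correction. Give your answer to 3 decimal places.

SE(ȳ_st) ≈ 0.157

V̂(ȳ_st) = Σ W_h² s_h²/n_h, with W_h = N_h/N and N = 9400:
  stratum A: (4600/9400)²·7.8²/867 = 0.0168047
  stratum B: (700/9400)²·5.4²/136 = 0.00118902
  stratum C: (4100/9400)²·5.0²/708 = 0.00671767
V̂(ȳ_st) = 0.0247114
SE(ȳ_st) = √0.0247114 = 0.157198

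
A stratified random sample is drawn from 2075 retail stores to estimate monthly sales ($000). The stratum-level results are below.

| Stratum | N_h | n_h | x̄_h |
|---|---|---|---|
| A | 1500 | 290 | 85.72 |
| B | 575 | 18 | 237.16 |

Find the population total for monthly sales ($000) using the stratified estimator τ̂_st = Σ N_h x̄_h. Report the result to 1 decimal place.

τ̂_st ≈ 264947.0

τ̂_st = Σ N_h x̄_h = 1500·85.72 + 575·237.16 = 264947.0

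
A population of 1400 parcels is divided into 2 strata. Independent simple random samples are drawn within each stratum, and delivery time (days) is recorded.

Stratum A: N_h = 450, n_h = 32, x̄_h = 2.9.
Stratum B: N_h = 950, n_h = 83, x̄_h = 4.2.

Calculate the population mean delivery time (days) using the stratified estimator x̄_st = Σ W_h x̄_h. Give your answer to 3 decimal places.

N = Σ N_h = 1400. Stratum weights W_h = N_h/N.
x̄_st = (450·2.9 + 950·4.2) / 1400 = 3.78214

x̄_st ≈ 3.782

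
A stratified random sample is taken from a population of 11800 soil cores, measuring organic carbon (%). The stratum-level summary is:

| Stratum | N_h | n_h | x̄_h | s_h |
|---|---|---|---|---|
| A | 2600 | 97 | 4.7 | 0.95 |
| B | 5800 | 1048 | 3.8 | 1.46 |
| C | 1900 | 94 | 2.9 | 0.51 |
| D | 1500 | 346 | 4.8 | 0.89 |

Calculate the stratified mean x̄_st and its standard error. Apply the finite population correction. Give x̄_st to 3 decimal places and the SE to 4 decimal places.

x̄_st ≈ 3.981, SE ≈ 0.0306

x̄_st = Σ W_h x̄_h = (2600·4.7 + 5800·3.8 + 1900·2.9 + 1500·4.8)/11800 = 3.98051
V̂(x̄_st) = Σ W_h² (1 − n_h/N_h) s_h²/n_h, with W_h = N_h/N and N = 11800:
  stratum A: (2600/11800)²·(1 − 97/2600)·0.95²/97 = 0.000434856
  stratum B: (5800/11800)²·(1 − 1048/5800)·1.46²/1048 = 0.00040261
  stratum C: (1900/11800)²·(1 − 94/1900)·0.51²/94 = 6.81899e-05
  stratum D: (1500/11800)²·(1 − 346/1500)·0.89²/346 = 2.84601e-05
V̂(x̄_st) = 0.000934116
SE(x̄_st) = √0.000934116 = 0.0305633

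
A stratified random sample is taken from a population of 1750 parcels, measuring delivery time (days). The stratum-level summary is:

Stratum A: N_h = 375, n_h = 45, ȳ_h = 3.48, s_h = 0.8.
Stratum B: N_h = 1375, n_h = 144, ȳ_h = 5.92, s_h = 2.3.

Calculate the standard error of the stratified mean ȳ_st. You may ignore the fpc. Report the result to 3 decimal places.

V̂(ȳ_st) = Σ W_h² s_h²/n_h, with W_h = N_h/N and N = 1750:
  stratum A: (375/1750)²·0.8²/45 = 0.000653061
  stratum B: (1375/1750)²·2.3²/144 = 0.0226789
V̂(ȳ_st) = 0.023332
SE(ȳ_st) = √0.023332 = 0.152748

SE(ȳ_st) ≈ 0.153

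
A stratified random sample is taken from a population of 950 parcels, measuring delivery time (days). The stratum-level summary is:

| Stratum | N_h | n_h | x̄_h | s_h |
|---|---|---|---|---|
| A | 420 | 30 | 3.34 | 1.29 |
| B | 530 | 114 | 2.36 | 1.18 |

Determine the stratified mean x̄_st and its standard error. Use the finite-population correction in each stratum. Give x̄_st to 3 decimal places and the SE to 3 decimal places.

x̄_st ≈ 2.793, SE ≈ 0.114

x̄_st = Σ W_h x̄_h = (420·3.34 + 530·2.36)/950 = 2.79326
V̂(x̄_st) = Σ W_h² (1 − n_h/N_h) s_h²/n_h, with W_h = N_h/N and N = 950:
  stratum A: (420/950)²·(1 − 30/420)·1.29²/30 = 0.0100676
  stratum B: (530/950)²·(1 − 114/530)·1.18²/114 = 0.00298388
V̂(x̄_st) = 0.0130515
SE(x̄_st) = √0.0130515 = 0.114243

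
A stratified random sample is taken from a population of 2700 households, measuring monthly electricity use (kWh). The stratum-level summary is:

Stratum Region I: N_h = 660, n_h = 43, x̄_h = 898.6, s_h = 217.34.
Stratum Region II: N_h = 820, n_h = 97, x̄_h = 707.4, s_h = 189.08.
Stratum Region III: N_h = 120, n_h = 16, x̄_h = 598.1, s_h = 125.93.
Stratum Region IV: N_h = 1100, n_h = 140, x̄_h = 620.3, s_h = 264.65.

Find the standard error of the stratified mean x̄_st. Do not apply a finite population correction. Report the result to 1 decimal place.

SE(x̄_st) ≈ 13.6

V̂(x̄_st) = Σ W_h² s_h²/n_h, with W_h = N_h/N and N = 2700:
  stratum Region I: (660/2700)²·217.34²/43 = 65.6404
  stratum Region II: (820/2700)²·189.08²/97 = 33.9954
  stratum Region III: (120/2700)²·125.93²/16 = 1.95782
  stratum Region IV: (1100/2700)²·264.65²/140 = 83.0374
V̂(x̄_st) = 184.631
SE(x̄_st) = √184.631 = 13.5879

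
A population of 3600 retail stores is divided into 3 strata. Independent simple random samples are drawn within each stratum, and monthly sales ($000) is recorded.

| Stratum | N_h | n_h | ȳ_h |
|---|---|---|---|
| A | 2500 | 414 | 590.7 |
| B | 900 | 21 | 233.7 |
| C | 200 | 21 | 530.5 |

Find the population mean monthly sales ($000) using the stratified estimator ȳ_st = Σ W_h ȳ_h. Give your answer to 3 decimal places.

N = Σ N_h = 3600. Stratum weights W_h = N_h/N.
ȳ_st = (2500·590.7 + 900·233.7 + 200·530.5) / 3600 = 498.10556

ȳ_st ≈ 498.106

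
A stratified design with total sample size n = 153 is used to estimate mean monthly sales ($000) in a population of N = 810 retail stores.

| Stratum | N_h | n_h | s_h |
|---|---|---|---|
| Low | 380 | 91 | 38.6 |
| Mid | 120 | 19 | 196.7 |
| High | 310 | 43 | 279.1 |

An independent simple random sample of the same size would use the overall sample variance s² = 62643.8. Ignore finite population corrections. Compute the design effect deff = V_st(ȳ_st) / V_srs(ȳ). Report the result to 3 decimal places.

V̂(ȳ_st) = Σ W_h² s_h²/n_h, with W_h = N_h/N and N = 810:
  stratum Low: (380/810)²·38.6²/91 = 3.60355
  stratum Mid: (120/810)²·196.7²/19 = 44.6938
  stratum High: (310/810)²·279.1²/43 = 265.341
V_st = 313.639
V_srs = s²/n = 62643.8/153 = 409.437
deff = V_st / V_srs = 313.639/409.437 = 0.7660

deff ≈ 0.766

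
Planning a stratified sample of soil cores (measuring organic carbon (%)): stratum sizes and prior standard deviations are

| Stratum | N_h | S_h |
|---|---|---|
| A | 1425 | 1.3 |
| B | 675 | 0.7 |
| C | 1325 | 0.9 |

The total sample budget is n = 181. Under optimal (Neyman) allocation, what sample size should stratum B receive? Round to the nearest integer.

Neyman allocation: n_h = n · N_h S_h / Σ N_i S_i, with n = 181.
  stratum A: N_h·S_h = 1425·1.3 = 1852.50
  stratum B: N_h·S_h = 675·0.7 = 472.50
  stratum C: N_h·S_h = 1325·0.9 = 1192.50
Σ N_h S_h = 3517.50
n for stratum B = 181·472.50/3517.50 = 24.313 → 24

24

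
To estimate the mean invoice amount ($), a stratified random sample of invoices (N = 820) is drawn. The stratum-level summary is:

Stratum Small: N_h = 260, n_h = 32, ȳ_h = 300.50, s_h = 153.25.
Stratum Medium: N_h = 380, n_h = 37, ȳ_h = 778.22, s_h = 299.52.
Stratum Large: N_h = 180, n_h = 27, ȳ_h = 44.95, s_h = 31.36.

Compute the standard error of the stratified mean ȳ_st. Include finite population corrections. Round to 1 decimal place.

V̂(ȳ_st) = Σ W_h² (1 − n_h/N_h) s_h²/n_h, with W_h = N_h/N and N = 820:
  stratum Small: (260/820)²·(1 − 32/260)·153.25²/32 = 64.7041
  stratum Medium: (380/820)²·(1 − 37/380)·299.52²/37 = 470.002
  stratum Large: (180/820)²·(1 − 27/180)·31.36²/27 = 1.49185
V̂(ȳ_st) = 536.198
SE(ȳ_st) = √536.198 = 23.156

SE(ȳ_st) ≈ 23.2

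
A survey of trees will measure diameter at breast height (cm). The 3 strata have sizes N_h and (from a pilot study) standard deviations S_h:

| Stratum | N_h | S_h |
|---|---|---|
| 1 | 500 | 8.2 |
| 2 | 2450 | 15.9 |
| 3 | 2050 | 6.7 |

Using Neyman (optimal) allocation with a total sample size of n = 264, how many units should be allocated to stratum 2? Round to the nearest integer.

181

Neyman allocation: n_h = n · N_h S_h / Σ N_i S_i, with n = 264.
  stratum 1: N_h·S_h = 500·8.2 = 4100.00
  stratum 2: N_h·S_h = 2450·15.9 = 38955.00
  stratum 3: N_h·S_h = 2050·6.7 = 13735.00
Σ N_h S_h = 56790.00
n for stratum 2 = 264·38955.00/56790.00 = 181.090 → 181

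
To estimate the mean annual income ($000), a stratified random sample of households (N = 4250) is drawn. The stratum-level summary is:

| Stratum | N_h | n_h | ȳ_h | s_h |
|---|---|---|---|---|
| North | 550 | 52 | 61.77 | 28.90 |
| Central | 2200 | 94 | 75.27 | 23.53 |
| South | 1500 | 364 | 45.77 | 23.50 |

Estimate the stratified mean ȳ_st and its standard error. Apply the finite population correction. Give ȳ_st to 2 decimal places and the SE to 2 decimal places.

ȳ_st ≈ 63.11, SE ≈ 1.38

ȳ_st = Σ W_h ȳ_h = (550·61.77 + 2200·75.27 + 1500·45.77)/4250 = 63.11118
V̂(ȳ_st) = Σ W_h² (1 − n_h/N_h) s_h²/n_h, with W_h = N_h/N and N = 4250:
  stratum North: (550/4250)²·(1 − 52/550)·28.90²/52 = 0.24356
  stratum Central: (2200/4250)²·(1 − 94/2200)·23.53²/94 = 1.51084
  stratum South: (1500/4250)²·(1 − 364/1500)·23.50²/364 = 0.143128
V̂(ȳ_st) = 1.89753
SE(ȳ_st) = √1.89753 = 1.37751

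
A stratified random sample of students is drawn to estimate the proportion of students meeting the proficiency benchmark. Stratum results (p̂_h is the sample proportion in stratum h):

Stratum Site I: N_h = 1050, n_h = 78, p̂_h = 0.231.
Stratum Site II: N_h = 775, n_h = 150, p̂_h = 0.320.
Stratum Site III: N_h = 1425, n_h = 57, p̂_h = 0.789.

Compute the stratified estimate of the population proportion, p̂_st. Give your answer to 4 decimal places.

N = 3250; stratum weights W_h = N_h/N.
p̂_st = Σ W_h p̂_h = (1050·0.231 + 775·0.320 + 1425·0.789)/3250 = 0.49688

p̂_st ≈ 0.4969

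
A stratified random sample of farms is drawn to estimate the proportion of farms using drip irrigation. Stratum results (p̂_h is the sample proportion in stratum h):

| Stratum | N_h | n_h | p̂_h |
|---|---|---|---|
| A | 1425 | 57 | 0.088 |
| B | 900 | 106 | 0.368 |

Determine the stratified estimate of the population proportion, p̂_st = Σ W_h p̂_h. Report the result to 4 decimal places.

N = 2325; stratum weights W_h = N_h/N.
p̂_st = Σ W_h p̂_h = (1425·0.088 + 900·0.368)/2325 = 0.19639

p̂_st ≈ 0.1964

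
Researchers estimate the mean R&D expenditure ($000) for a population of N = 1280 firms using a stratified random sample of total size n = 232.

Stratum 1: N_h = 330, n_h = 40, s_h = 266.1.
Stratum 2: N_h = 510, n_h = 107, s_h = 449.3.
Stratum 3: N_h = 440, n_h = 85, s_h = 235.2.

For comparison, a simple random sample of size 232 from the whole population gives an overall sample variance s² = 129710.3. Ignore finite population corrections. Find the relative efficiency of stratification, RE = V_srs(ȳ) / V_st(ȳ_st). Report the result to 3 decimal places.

V̂(ȳ_st) = Σ W_h² s_h²/n_h, with W_h = N_h/N and N = 1280:
  stratum 1: (330/1280)²·266.1²/40 = 117.662
  stratum 2: (510/1280)²·449.3²/107 = 299.509
  stratum 3: (440/1280)²·235.2²/85 = 76.9026
V_st = 494.074
V_srs = s²/n = 129710.3/232 = 559.096
Relative efficiency = V_srs / V_st = 559.096/494.074 = 1.1316

RE ≈ 1.132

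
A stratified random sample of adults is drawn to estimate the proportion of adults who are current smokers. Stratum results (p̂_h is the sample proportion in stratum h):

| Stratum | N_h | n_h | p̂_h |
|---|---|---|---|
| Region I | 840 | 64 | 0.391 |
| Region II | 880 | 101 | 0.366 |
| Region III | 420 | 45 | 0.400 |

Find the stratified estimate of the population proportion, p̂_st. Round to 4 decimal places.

p̂_st ≈ 0.3825

N = 2140; stratum weights W_h = N_h/N.
p̂_st = Σ W_h p̂_h = (840·0.391 + 880·0.366 + 420·0.400)/2140 = 0.38249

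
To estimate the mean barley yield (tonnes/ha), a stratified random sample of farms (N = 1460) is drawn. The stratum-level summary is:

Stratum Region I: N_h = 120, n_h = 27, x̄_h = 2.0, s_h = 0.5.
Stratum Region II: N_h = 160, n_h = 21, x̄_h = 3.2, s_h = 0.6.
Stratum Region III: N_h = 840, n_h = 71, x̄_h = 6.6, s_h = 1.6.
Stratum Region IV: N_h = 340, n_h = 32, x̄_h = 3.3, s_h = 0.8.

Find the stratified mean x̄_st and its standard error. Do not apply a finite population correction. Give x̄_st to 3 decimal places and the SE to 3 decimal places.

x̄_st ≈ 5.081, SE ≈ 0.115

x̄_st = Σ W_h x̄_h = (120·2.0 + 160·3.2 + 840·6.6 + 340·3.3)/1460 = 5.08082
V̂(x̄_st) = Σ W_h² s_h²/n_h, with W_h = N_h/N and N = 1460:
  stratum Region I: (120/1460)²·0.5²/27 = 6.25508e-05
  stratum Region II: (160/1460)²·0.6²/21 = 0.000205882
  stratum Region III: (840/1460)²·1.6²/71 = 0.0119353
  stratum Region IV: (340/1460)²·0.8²/32 = 0.00108463
V̂(x̄_st) = 0.0132884
SE(x̄_st) = √0.0132884 = 0.115275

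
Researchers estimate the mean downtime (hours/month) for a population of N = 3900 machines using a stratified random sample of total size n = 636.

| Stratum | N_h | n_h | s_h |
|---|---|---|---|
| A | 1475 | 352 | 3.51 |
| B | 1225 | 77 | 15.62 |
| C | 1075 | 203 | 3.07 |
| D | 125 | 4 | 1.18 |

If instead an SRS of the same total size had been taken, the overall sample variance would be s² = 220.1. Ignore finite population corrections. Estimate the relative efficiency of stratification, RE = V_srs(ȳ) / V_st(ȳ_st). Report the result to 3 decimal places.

RE ≈ 1.076

V̂(ȳ_st) = Σ W_h² s_h²/n_h, with W_h = N_h/N and N = 3900:
  stratum A: (1475/3900)²·3.51²/352 = 0.00500641
  stratum B: (1225/3900)²·15.62²/77 = 0.312618
  stratum C: (1075/3900)²·3.07²/203 = 0.00352751
  stratum D: (125/3900)²·1.18²/4 = 0.000357598
V_st = 0.32151
V_srs = s²/n = 220.1/636 = 0.346069
Relative efficiency = V_srs / V_st = 0.346069/0.32151 = 1.0764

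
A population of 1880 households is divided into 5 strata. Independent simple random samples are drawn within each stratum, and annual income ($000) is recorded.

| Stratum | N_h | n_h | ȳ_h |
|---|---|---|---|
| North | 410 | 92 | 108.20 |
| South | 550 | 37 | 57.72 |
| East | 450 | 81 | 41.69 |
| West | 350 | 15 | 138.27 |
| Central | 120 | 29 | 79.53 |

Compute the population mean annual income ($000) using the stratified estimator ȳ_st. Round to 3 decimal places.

N = Σ N_h = 1880. Stratum weights W_h = N_h/N.
ȳ_st = (410·108.20 + 550·57.72 + 450·41.69 + 350·138.27 + 120·79.53) / 1880 = 81.28011

ȳ_st ≈ 81.280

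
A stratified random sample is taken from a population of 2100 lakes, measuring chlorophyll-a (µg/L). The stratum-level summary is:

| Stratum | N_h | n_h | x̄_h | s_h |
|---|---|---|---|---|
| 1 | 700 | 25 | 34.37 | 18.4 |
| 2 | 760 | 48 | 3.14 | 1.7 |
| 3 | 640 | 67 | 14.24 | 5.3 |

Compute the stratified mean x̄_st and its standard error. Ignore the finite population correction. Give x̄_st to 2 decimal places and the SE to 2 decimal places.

x̄_st ≈ 16.93, SE ≈ 1.25

x̄_st = Σ W_h x̄_h = (700·34.37 + 760·3.14 + 640·14.24)/2100 = 16.93286
V̂(x̄_st) = Σ W_h² s_h²/n_h, with W_h = N_h/N and N = 2100:
  stratum 1: (700/2100)²·18.4²/25 = 1.50471
  stratum 2: (760/2100)²·1.7²/48 = 0.00788579
  stratum 3: (640/2100)²·5.3²/67 = 0.0389402
V̂(x̄_st) = 1.55154
SE(x̄_st) = √1.55154 = 1.24561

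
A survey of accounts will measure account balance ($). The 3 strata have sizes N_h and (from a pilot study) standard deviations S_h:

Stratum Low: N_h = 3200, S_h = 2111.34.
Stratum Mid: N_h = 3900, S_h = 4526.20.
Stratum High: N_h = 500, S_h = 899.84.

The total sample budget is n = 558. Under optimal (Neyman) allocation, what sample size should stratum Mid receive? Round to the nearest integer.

396

Neyman allocation: n_h = n · N_h S_h / Σ N_i S_i, with n = 558.
  stratum Low: N_h·S_h = 3200·2111.34 = 6756288.00
  stratum Mid: N_h·S_h = 3900·4526.20 = 17652180.00
  stratum High: N_h·S_h = 500·899.84 = 449920.00
Σ N_h S_h = 24858388.00
n for stratum Mid = 558·17652180.00/24858388.00 = 396.241 → 396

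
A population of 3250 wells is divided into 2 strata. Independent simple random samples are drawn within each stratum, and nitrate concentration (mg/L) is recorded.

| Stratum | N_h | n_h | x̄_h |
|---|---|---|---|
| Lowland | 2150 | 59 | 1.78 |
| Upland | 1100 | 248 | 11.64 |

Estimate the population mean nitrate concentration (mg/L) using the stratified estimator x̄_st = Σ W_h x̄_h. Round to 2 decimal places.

N = Σ N_h = 3250. Stratum weights W_h = N_h/N.
x̄_st = (2150·1.78 + 1100·11.64) / 3250 = 5.1172

x̄_st ≈ 5.12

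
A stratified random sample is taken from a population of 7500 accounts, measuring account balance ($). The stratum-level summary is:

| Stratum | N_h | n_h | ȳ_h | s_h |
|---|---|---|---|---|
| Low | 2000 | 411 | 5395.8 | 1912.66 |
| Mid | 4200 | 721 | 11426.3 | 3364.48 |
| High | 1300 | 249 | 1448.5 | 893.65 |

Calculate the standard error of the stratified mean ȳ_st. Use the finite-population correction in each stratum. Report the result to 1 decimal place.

SE(ȳ_st) ≈ 68.3

V̂(ȳ_st) = Σ W_h² (1 − n_h/N_h) s_h²/n_h, with W_h = N_h/N and N = 7500:
  stratum Low: (2000/7500)²·(1 − 411/2000)·1912.66²/411 = 502.881
  stratum Mid: (4200/7500)²·(1 − 721/4200)·3364.48²/721 = 4078.32
  stratum High: (1300/7500)²·(1 − 249/1300)·893.65²/249 = 77.9039
V̂(ȳ_st) = 4659.11
SE(ȳ_st) = √4659.11 = 68.2577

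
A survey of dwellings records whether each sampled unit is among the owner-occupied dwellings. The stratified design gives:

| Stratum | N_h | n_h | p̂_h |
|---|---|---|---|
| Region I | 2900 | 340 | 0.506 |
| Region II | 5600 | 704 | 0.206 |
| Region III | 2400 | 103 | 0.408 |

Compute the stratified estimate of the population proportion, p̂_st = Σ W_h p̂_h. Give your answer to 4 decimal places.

p̂_st ≈ 0.3303

N = 10900; stratum weights W_h = N_h/N.
p̂_st = Σ W_h p̂_h = (2900·0.506 + 5600·0.206 + 2400·0.408)/10900 = 0.33029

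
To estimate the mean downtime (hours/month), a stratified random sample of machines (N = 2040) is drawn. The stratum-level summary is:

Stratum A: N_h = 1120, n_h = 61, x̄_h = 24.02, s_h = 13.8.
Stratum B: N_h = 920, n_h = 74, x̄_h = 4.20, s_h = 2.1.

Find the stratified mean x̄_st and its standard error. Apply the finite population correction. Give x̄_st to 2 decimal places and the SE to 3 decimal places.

x̄_st = Σ W_h x̄_h = (1120·24.02 + 920·4.20)/2040 = 15.08157
V̂(x̄_st) = Σ W_h² (1 − n_h/N_h) s_h²/n_h, with W_h = N_h/N and N = 2040:
  stratum A: (1120/2040)²·(1 − 61/1120)·13.8²/61 = 0.889779
  stratum B: (920/2040)²·(1 − 74/920)·2.1²/74 = 0.0111456
V̂(x̄_st) = 0.900924
SE(x̄_st) = √0.900924 = 0.94917

x̄_st ≈ 15.08, SE ≈ 0.949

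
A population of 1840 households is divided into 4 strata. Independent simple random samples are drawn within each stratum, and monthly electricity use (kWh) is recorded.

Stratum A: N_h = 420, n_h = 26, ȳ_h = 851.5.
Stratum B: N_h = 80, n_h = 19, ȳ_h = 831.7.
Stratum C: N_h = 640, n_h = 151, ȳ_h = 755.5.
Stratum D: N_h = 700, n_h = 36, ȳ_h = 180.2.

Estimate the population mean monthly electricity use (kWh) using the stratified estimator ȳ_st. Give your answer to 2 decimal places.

ȳ_st ≈ 561.86

N = Σ N_h = 1840. Stratum weights W_h = N_h/N.
ȳ_st = (420·851.5 + 80·831.7 + 640·755.5 + 700·180.2) / 1840 = 561.8620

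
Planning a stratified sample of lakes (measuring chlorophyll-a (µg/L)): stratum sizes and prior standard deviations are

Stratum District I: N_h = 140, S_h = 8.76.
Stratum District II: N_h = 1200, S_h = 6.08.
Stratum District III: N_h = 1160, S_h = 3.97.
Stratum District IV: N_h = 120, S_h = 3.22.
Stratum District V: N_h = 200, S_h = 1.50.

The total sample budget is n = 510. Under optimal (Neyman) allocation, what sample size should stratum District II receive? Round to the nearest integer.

Neyman allocation: n_h = n · N_h S_h / Σ N_i S_i, with n = 510.
  stratum District I: N_h·S_h = 140·8.76 = 1226.40
  stratum District II: N_h·S_h = 1200·6.08 = 7296.00
  stratum District III: N_h·S_h = 1160·3.97 = 4605.20
  stratum District IV: N_h·S_h = 120·3.22 = 386.40
  stratum District V: N_h·S_h = 200·1.50 = 300.00
Σ N_h S_h = 13814.00
n for stratum District II = 510·7296.00/13814.00 = 269.362 → 269

269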